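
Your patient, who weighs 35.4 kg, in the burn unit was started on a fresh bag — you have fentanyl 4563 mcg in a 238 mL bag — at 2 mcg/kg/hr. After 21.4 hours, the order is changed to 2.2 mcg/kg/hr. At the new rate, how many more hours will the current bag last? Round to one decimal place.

Initial rate:
Dose = 2 mcg/kg/hr × 35.4 kg = 70.8 mcg/hr
Concentration = 4563 mcg ÷ 238 mL = 19.17227 mcg/mL
Rate = 70.8 mcg/hr ÷ 19.17227 mcg/mL = 3.692834 mL/hr
Volume infused so far = 3.692834 mL/hr × 21.4 hr = 79.02664 mL
Volume remaining = 238 − 79.02664 = 158.9734 mL
New rate:
Dose = 2.2 mcg/kg/hr × 35.4 kg = 77.88 mcg/hr
Rate = 77.88 mcg/hr ÷ 19.17227 mcg/mL = 4.062117 mL/hr
Time remaining = 158.9734 mL ÷ 4.062117 mL/hr = 39.13559 hr

39.1 hours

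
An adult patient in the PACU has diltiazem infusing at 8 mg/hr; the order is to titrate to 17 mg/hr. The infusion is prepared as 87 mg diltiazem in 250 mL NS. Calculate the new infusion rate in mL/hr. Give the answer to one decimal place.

Concentration = 87 mg ÷ 250 mL = 0.348 mg/mL
Rate = 17 mg/hr ÷ 0.348 mg/mL = 48.85057 mL/hr

48.9 mL/hr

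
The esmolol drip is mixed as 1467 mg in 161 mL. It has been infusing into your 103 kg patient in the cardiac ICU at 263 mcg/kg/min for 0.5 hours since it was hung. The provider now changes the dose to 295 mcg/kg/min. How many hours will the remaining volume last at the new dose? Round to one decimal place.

Initial rate:
Dose = 263 mcg/kg/min × 103 kg = 27089 mcg/min
27089 mcg/min × 60 min/hr = 1625340 mcg/hr
Concentration = 1467 mg ÷ 161 mL = 9.111801 mg/mL = 9111.801 mcg/mL
Rate = 1625340 mcg/hr ÷ 9111.801 mcg/mL = 178.3775 mL/hr
Volume infused so far = 178.3775 mL/hr × 0.5 hr = 89.18873 mL
Volume remaining = 161 − 89.18873 = 71.81127 mL
New rate:
Dose = 295 mcg/kg/min × 103 kg = 30385 mcg/min
30385 mcg/min × 60 min/hr = 1823100 mcg/hr
Rate = 1823100 mcg/hr ÷ 9111.801 mcg/mL = 200.0812 mL/hr
Time remaining = 71.81127 mL ÷ 200.0812 mL/hr = 0.3589106 hr

0.4 hours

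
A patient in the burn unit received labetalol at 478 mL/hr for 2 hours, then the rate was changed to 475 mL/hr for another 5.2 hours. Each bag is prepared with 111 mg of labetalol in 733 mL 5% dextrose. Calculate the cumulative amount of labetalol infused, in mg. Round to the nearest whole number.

519 mg

Concentration = 111 mg ÷ 733 mL = 0.1514325 mg/mL
Stage 1: 478 mL/hr × 2 hr = 956 mL → 956 mL × 0.1514325 mg/mL = 144.7694 mg
Stage 2: 475 mL/hr × 5.2 hr = 2470 mL → 2470 mL × 0.1514325 mg/mL = 374.0382 mg
Total = 144.7694 + 374.0382 = 518.8076 mg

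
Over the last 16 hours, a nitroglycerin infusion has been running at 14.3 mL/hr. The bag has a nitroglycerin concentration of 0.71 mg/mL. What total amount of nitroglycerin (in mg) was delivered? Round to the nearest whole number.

Concentration = 0.71 mg/mL = 710 mcg/mL
Drug rate = 14.3 mL/hr × 710 mcg/mL = 10153 mcg/hr
Total = 10153 mcg/hr × 16 hr = 162448 mcg = 162.448 mg

162 mg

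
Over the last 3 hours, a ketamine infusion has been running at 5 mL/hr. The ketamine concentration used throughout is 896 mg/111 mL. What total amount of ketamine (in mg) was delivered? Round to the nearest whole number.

Concentration = 896 mg ÷ 111 mL = 8.072072 mg/mL
Drug rate = 5 mL/hr × 8.072072 mg/mL = 40.36036 mg/hr
Total = 40.36036 mg/hr × 3 hr = 121.0811 mg

121 mg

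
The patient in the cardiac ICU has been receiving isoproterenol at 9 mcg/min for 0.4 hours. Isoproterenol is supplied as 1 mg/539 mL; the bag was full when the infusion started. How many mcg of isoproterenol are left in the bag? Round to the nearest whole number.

9 mcg/min × 60 min/hr = 540 mcg/hr
Concentration = 1 mg ÷ 539 mL = 0.001855288 mg/mL = 1.855288 mcg/mL
Rate = 540 mcg/hr ÷ 1.855288 mcg/mL = 291.06 mL/hr
Volume infused = 291.06 mL/hr × 0.4 hr = 116.424 mL
Volume remaining = 539 − 116.424 = 422.576 mL
Drug remaining = 422.576 mL × 1.855288 mcg/mL = 784 mcg

784 mcg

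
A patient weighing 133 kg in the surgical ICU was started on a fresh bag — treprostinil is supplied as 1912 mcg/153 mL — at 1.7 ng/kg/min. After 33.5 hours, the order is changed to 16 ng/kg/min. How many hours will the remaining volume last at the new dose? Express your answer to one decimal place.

Initial rate:
Dose = 1.7 ng/kg/min × 133 kg = 226.1 ng/min
226.1 ng/min × 60 min/hr = 13566 ng/hr
Concentration = 1912 mcg ÷ 153 mL = 12.49673 mcg/mL = 12496.73 ng/mL
Rate = 13566 ng/hr ÷ 12496.73 ng/mL = 1.085564 mL/hr
Volume infused so far = 1.085564 mL/hr × 33.5 hr = 36.36639 mL
Volume remaining = 153 − 36.36639 = 116.6336 mL
New rate:
Dose = 16 ng/kg/min × 133 kg = 2128 ng/min
2128 ng/min × 60 min/hr = 127680 ng/hr
Rate = 127680 ng/hr ÷ 12496.73 ng/mL = 10.21707 mL/hr
Time remaining = 116.6336 mL ÷ 10.21707 mL/hr = 11.41556 hr

11.4 hours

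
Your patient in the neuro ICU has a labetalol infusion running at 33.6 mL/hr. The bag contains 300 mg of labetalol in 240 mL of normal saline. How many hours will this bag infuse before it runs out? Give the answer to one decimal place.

7.1 hours

Duration = 240 mL ÷ 33.6 mL/hr = 7.142857 hr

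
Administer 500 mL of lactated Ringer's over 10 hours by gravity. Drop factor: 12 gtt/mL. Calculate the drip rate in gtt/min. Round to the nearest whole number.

500 mL ÷ (10 hr × 60 = 600 min) = 0.8333333 mL/min
0.8333333 mL/min × 12 gtt/mL = 10 gtt/min

10 gtt/min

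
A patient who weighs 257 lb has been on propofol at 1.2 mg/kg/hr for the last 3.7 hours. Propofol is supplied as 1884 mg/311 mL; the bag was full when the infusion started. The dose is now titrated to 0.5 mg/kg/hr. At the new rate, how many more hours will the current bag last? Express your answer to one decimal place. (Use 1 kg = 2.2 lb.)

23.4 hours

Initial rate:
Weight = 257 lb ÷ 2.2 lb/kg = 116.8182 kg
Dose = 1.2 mg/kg/hr × 116.8182 kg = 140.1818 mg/hr
Concentration = 1884 mg ÷ 311 mL = 6.057878 mg/mL
Rate = 140.1818 mg/hr ÷ 6.057878 mg/mL = 23.14042 mL/hr
Volume infused so far = 23.14042 mL/hr × 3.7 hr = 85.61954 mL
Volume remaining = 311 − 85.61954 = 225.3805 mL
New rate:
Dose = 0.5 mg/kg/hr × 116.8182 kg = 58.40909 mg/hr
Rate = 58.40909 mg/hr ÷ 6.057878 mg/mL = 9.64184 mL/hr
Time remaining = 225.3805 mL ÷ 9.64184 mL/hr = 23.37525 hr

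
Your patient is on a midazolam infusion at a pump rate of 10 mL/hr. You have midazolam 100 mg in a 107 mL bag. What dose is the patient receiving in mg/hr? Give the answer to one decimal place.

Concentration = 100 mg ÷ 107 mL = 0.9345794 mg/mL
Drug rate = 10 mL/hr × 0.9345794 mg/mL = 9.345794 mg/hr

9.3 mg/hr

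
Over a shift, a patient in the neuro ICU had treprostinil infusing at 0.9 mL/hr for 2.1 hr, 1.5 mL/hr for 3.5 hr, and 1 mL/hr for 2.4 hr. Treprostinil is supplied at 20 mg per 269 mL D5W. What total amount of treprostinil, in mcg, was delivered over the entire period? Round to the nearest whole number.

709 mcg

Concentration = 20 mg ÷ 269 mL = 0.07434944 mg/mL
Stage 1: 0.9 mL/hr × 2.1 hr = 1.89 mL → 1.89 mL × 0.07434944 mg/mL = 0.1405204 mg
Stage 2: 1.5 mL/hr × 3.5 hr = 5.25 mL → 5.25 mL × 0.07434944 mg/mL = 0.3903346 mg
Stage 3: 1 mL/hr × 2.4 hr = 2.4 mL → 2.4 mL × 0.07434944 mg/mL = 0.1784387 mg
Total = 0.1405204 + 0.3903346 + 0.1784387 = 0.7092937 mg = 709.2937 mcg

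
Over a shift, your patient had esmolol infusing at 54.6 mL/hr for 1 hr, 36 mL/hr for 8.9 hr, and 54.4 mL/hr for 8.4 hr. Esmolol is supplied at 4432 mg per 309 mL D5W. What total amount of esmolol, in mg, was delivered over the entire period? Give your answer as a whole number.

Concentration = 4432 mg ÷ 309 mL = 14.34304 mg/mL
Stage 1: 54.6 mL/hr × 1 hr = 54.6 mL → 54.6 mL × 14.34304 mg/mL = 783.1301 mg
Stage 2: 36 mL/hr × 8.9 hr = 320.4 mL → 320.4 mL × 14.34304 mg/mL = 4595.511 mg
Stage 3: 54.4 mL/hr × 8.4 hr = 456.96 mL → 456.96 mL × 14.34304 mg/mL = 6554.197 mg
Total = 783.1301 + 4595.511 + 6554.197 = 11932.84 mg

11933 mg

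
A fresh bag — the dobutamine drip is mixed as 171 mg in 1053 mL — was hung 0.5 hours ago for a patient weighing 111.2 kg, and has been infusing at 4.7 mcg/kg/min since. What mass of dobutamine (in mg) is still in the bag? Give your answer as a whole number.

155 mg

Dose = 4.7 mcg/kg/min × 111.2 kg = 522.64 mcg/min
522.64 mcg/min × 60 min/hr = 31358.4 mcg/hr
Concentration = 171 mg ÷ 1053 mL = 0.1623932 mg/mL = 162.3932 mcg/mL
Rate = 31358.4 mcg/hr ÷ 162.3932 mcg/mL = 193.1017 mL/hr
Volume infused = 193.1017 mL/hr × 0.5 hr = 96.55086 mL
Volume remaining = 1053 − 96.55086 = 956.4491 mL
Drug remaining = 956.4491 mL × 162.3932 mcg/mL = 155320.8 mcg = 155.3208 mg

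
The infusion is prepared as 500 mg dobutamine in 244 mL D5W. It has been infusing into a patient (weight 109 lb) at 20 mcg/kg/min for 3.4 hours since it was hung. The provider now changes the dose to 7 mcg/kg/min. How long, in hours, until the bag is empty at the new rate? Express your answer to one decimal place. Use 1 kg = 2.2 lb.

Initial rate:
Weight = 109 lb ÷ 2.2 lb/kg = 49.54545 kg
Dose = 20 mcg/kg/min × 49.54545 kg = 990.9091 mcg/min
990.9091 mcg/min × 60 min/hr = 59454.55 mcg/hr
Concentration = 500 mg ÷ 244 mL = 2.04918 mg/mL = 2049.18 mcg/mL
Rate = 59454.55 mcg/hr ÷ 2049.18 mcg/mL = 29.01382 mL/hr
Volume infused so far = 29.01382 mL/hr × 3.4 hr = 98.64698 mL
Volume remaining = 244 − 98.64698 = 145.353 mL
New rate:
Dose = 7 mcg/kg/min × 49.54545 kg = 346.8182 mcg/min
346.8182 mcg/min × 60 min/hr = 20809.09 mcg/hr
Rate = 20809.09 mcg/hr ÷ 2049.18 mcg/mL = 10.15484 mL/hr
Time remaining = 145.353 mL ÷ 10.15484 mL/hr = 14.31367 hr

14.3 hours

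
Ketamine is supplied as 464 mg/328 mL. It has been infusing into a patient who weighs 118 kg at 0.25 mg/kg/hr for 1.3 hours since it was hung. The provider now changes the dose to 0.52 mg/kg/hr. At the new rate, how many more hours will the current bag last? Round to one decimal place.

Initial rate:
Dose = 0.25 mg/kg/hr × 118 kg = 29.5 mg/hr
Concentration = 464 mg ÷ 328 mL = 1.414634 mg/mL
Rate = 29.5 mg/hr ÷ 1.414634 mg/mL = 20.85345 mL/hr
Volume infused so far = 20.85345 mL/hr × 1.3 hr = 27.10948 mL
Volume remaining = 328 − 27.10948 = 300.8905 mL
New rate:
Dose = 0.52 mg/kg/hr × 118 kg = 61.36 mg/hr
Rate = 61.36 mg/hr ÷ 1.414634 mg/mL = 43.37517 mL/hr
Time remaining = 300.8905 mL ÷ 43.37517 mL/hr = 6.93693 hr

6.9 hours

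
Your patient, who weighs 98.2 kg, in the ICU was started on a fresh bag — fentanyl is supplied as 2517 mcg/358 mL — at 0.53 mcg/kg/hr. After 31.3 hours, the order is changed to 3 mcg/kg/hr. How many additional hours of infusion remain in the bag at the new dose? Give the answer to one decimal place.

3.0 hours

Initial rate:
Dose = 0.53 mcg/kg/hr × 98.2 kg = 52.046 mcg/hr
Concentration = 2517 mcg ÷ 358 mL = 7.030726 mcg/mL
Rate = 52.046 mcg/hr ÷ 7.030726 mcg/mL = 7.402649 mL/hr
Volume infused so far = 7.402649 mL/hr × 31.3 hr = 231.7029 mL
Volume remaining = 358 − 231.7029 = 126.2971 mL
New rate:
Dose = 3 mcg/kg/hr × 98.2 kg = 294.6 mcg/hr
Rate = 294.6 mcg/hr ÷ 7.030726 mcg/mL = 41.90179 mL/hr
Time remaining = 126.2971 mL ÷ 41.90179 mL/hr = 3.014122 hr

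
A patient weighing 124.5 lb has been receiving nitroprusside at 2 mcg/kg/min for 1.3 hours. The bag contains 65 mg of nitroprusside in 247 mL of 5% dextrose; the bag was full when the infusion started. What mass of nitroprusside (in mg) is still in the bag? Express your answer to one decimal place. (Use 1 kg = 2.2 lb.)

56.2 mg

Weight = 124.5 lb ÷ 2.2 lb/kg = 56.59091 kg
Dose = 2 mcg/kg/min × 56.59091 kg = 113.1818 mcg/min
113.1818 mcg/min × 60 min/hr = 6790.909 mcg/hr
Concentration = 65 mg ÷ 247 mL = 0.2631579 mg/mL = 263.1579 mcg/mL
Rate = 6790.909 mcg/hr ÷ 263.1579 mcg/mL = 25.80545 mL/hr
Volume infused = 25.80545 mL/hr × 1.3 hr = 33.54709 mL
Volume remaining = 247 − 33.54709 = 213.4529 mL
Drug remaining = 213.4529 mL × 263.1579 mcg/mL = 56171.82 mcg = 56.17182 mg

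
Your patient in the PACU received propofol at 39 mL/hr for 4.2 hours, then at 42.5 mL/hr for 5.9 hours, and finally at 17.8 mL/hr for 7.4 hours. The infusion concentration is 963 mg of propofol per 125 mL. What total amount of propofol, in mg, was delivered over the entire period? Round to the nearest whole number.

Concentration = 963 mg ÷ 125 mL = 7.704 mg/mL
Stage 1: 39 mL/hr × 4.2 hr = 163.8 mL → 163.8 mL × 7.704 mg/mL = 1261.915 mg
Stage 2: 42.5 mL/hr × 5.9 hr = 250.75 mL → 250.75 mL × 7.704 mg/mL = 1931.778 mg
Stage 3: 17.8 mL/hr × 7.4 hr = 131.72 mL → 131.72 mL × 7.704 mg/mL = 1014.771 mg
Total = 1261.915 + 1931.778 + 1014.771 = 4208.464 mg

4208 mg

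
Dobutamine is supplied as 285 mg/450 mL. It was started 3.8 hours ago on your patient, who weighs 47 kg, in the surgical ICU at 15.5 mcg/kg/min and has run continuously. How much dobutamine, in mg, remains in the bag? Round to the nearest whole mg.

119 mg

Dose = 15.5 mcg/kg/min × 47 kg = 728.5 mcg/min
728.5 mcg/min × 60 min/hr = 43710 mcg/hr
Concentration = 285 mg ÷ 450 mL = 0.6333333 mg/mL = 633.3333 mcg/mL
Rate = 43710 mcg/hr ÷ 633.3333 mcg/mL = 69.01579 mL/hr
Volume infused = 69.01579 mL/hr × 3.8 hr = 262.26 mL
Volume remaining = 450 − 262.26 = 187.74 mL
Drug remaining = 187.74 mL × 633.3333 mcg/mL = 118902 mcg = 118.902 mg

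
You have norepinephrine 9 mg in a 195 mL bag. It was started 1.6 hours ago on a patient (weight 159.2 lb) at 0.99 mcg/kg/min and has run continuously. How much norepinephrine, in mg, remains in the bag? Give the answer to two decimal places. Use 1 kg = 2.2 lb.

Weight = 159.2 lb ÷ 2.2 lb/kg = 72.36364 kg
Dose = 0.99 mcg/kg/min × 72.36364 kg = 71.64 mcg/min
71.64 mcg/min × 60 min/hr = 4298.4 mcg/hr
Concentration = 9 mg ÷ 195 mL = 0.04615385 mg/mL = 46.15385 mcg/mL
Rate = 4298.4 mcg/hr ÷ 46.15385 mcg/mL = 93.132 mL/hr
Volume infused = 93.132 mL/hr × 1.6 hr = 149.0112 mL
Volume remaining = 195 − 149.0112 = 45.9888 mL
Drug remaining = 45.9888 mL × 46.15385 mcg/mL = 2122.56 mcg = 2.12256 mg

2.12 mg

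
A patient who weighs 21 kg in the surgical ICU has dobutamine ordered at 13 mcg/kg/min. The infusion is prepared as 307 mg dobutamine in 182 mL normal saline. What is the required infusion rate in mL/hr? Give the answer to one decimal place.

9.7 mL/hr

Dose = 13 mcg/kg/min × 21 kg = 273 mcg/min
273 mcg/min × 60 min/hr = 16380 mcg/hr
Concentration = 307 mg ÷ 182 mL = 1.686813 mg/mL = 1686.813 mcg/mL
Rate = 16380 mcg/hr ÷ 1686.813 mcg/mL = 9.710619 mL/hr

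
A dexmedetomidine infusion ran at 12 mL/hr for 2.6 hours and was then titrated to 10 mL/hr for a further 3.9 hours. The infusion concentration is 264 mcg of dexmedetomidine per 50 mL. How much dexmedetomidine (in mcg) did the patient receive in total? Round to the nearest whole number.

Concentration = 264 mcg ÷ 50 mL = 5.28 mcg/mL
Stage 1: 12 mL/hr × 2.6 hr = 31.2 mL → 31.2 mL × 5.28 mcg/mL = 164.736 mcg
Stage 2: 10 mL/hr × 3.9 hr = 39 mL → 39 mL × 5.28 mcg/mL = 205.92 mcg
Total = 164.736 + 205.92 = 370.656 mcg

371 mcg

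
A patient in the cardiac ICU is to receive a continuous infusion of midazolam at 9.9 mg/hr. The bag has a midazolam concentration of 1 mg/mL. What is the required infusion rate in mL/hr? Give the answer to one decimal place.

Rate = 9.9 mg/hr ÷ 1 mg/mL = 9.9 mL/hr

9.9 mL/hr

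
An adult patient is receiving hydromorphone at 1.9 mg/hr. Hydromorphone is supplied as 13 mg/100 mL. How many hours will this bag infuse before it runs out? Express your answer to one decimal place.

Concentration = 13 mg ÷ 100 mL = 0.13 mg/mL
Rate = 1.9 mg/hr ÷ 0.13 mg/mL = 14.61538 mL/hr
Duration = 100 mL ÷ 14.61538 mL/hr = 6.842105 hr

6.8 hours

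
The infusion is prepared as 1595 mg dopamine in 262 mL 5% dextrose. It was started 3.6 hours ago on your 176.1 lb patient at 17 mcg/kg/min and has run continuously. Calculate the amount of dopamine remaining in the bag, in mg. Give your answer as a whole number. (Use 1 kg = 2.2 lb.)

Weight = 176.1 lb ÷ 2.2 lb/kg = 80.04545 kg
Dose = 17 mcg/kg/min × 80.04545 kg = 1360.773 mcg/min
1360.773 mcg/min × 60 min/hr = 81646.36 mcg/hr
Concentration = 1595 mg ÷ 262 mL = 6.087786 mg/mL = 6087.786 mcg/mL
Rate = 81646.36 mcg/hr ÷ 6087.786 mcg/mL = 13.4115 mL/hr
Volume infused = 13.4115 mL/hr × 3.6 hr = 48.28141 mL
Volume remaining = 262 − 48.28141 = 213.7186 mL
Drug remaining = 213.7186 mL × 6087.786 mcg/mL = 1301073 mcg = 1301.073 mg

1301 mg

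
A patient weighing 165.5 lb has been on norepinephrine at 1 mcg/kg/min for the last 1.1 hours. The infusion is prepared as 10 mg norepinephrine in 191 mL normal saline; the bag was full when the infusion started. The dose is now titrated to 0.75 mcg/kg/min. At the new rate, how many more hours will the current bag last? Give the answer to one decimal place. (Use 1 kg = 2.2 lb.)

Initial rate:
Weight = 165.5 lb ÷ 2.2 lb/kg = 75.22727 kg
Dose = 1 mcg/kg/min × 75.22727 kg = 75.22727 mcg/min
75.22727 mcg/min × 60 min/hr = 4513.636 mcg/hr
Concentration = 10 mg ÷ 191 mL = 0.05235602 mg/mL = 52.35602 mcg/mL
Rate = 4513.636 mcg/hr ÷ 52.35602 mcg/mL = 86.21045 mL/hr
Volume infused so far = 86.21045 mL/hr × 1.1 hr = 94.8315 mL
Volume remaining = 191 − 94.8315 = 96.1685 mL
New rate:
Dose = 0.75 mcg/kg/min × 75.22727 kg = 56.42045 mcg/min
56.42045 mcg/min × 60 min/hr = 3385.227 mcg/hr
Rate = 3385.227 mcg/hr ÷ 52.35602 mcg/mL = 64.65784 mL/hr
Time remaining = 96.1685 mL ÷ 64.65784 mL/hr = 1.487345 hr

1.5 hours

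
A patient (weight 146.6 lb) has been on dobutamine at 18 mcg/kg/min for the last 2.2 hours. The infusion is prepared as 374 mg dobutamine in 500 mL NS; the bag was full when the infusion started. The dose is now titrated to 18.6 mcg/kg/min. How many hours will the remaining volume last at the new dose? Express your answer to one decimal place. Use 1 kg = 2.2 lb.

2.9 hours

Initial rate:
Weight = 146.6 lb ÷ 2.2 lb/kg = 66.63636 kg
Dose = 18 mcg/kg/min × 66.63636 kg = 1199.455 mcg/min
1199.455 mcg/min × 60 min/hr = 71967.27 mcg/hr
Concentration = 374 mg ÷ 500 mL = 0.748 mg/mL = 748 mcg/mL
Rate = 71967.27 mcg/hr ÷ 748 mcg/mL = 96.21293 mL/hr
Volume infused so far = 96.21293 mL/hr × 2.2 hr = 211.6684 mL
Volume remaining = 500 − 211.6684 = 288.3316 mL
New rate:
Dose = 18.6 mcg/kg/min × 66.63636 kg = 1239.436 mcg/min
1239.436 mcg/min × 60 min/hr = 74366.18 mcg/hr
Rate = 74366.18 mcg/hr ÷ 748 mcg/mL = 99.42003 mL/hr
Time remaining = 288.3316 mL ÷ 99.42003 mL/hr = 2.900135 hr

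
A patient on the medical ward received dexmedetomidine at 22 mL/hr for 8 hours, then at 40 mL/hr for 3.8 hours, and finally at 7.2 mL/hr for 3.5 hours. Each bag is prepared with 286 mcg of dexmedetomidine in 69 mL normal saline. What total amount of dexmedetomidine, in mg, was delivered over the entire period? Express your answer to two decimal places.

1.46 mg

Concentration = 286 mcg ÷ 69 mL = 4.144928 mcg/mL
Stage 1: 22 mL/hr × 8 hr = 176 mL → 176 mL × 4.144928 mcg/mL = 729.5072 mcg
Stage 2: 40 mL/hr × 3.8 hr = 152 mL → 152 mL × 4.144928 mcg/mL = 630.029 mcg
Stage 3: 7.2 mL/hr × 3.5 hr = 25.2 mL → 25.2 mL × 4.144928 mcg/mL = 104.4522 mcg
Total = 729.5072 + 630.029 + 104.4522 = 1463.988 mcg = 1.463988 mg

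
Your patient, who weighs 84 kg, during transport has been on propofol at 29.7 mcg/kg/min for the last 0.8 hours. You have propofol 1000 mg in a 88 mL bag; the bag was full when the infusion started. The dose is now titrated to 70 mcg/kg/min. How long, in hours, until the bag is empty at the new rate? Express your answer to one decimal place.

Initial rate:
Dose = 29.7 mcg/kg/min × 84 kg = 2494.8 mcg/min
2494.8 mcg/min × 60 min/hr = 149688 mcg/hr
Concentration = 1000 mg ÷ 88 mL = 11.36364 mg/mL = 11363.64 mcg/mL
Rate = 149688 mcg/hr ÷ 11363.64 mcg/mL = 13.17254 mL/hr
Volume infused so far = 13.17254 mL/hr × 0.8 hr = 10.53804 mL
Volume remaining = 88 − 10.53804 = 77.46196 mL
New rate:
Dose = 70 mcg/kg/min × 84 kg = 5880 mcg/min
5880 mcg/min × 60 min/hr = 352800 mcg/hr
Rate = 352800 mcg/hr ÷ 11363.64 mcg/mL = 31.0464 mL/hr
Time remaining = 77.46196 mL ÷ 31.0464 mL/hr = 2.495039 hr

2.5 hours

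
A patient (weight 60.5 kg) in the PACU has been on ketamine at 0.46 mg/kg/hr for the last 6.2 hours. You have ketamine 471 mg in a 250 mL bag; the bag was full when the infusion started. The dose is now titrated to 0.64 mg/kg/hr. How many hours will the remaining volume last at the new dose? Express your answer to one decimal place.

7.7 hours

Initial rate:
Dose = 0.46 mg/kg/hr × 60.5 kg = 27.83 mg/hr
Concentration = 471 mg ÷ 250 mL = 1.884 mg/mL
Rate = 27.83 mg/hr ÷ 1.884 mg/mL = 14.77176 mL/hr
Volume infused so far = 14.77176 mL/hr × 6.2 hr = 91.58493 mL
Volume remaining = 250 − 91.58493 = 158.4151 mL
New rate:
Dose = 0.64 mg/kg/hr × 60.5 kg = 38.72 mg/hr
Rate = 38.72 mg/hr ÷ 1.884 mg/mL = 20.55202 mL/hr
Time remaining = 158.4151 mL ÷ 20.55202 mL/hr = 7.708006 hr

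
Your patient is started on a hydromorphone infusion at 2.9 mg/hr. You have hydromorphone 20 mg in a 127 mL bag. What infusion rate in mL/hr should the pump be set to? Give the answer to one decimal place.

18.4 mL/hr

Concentration = 20 mg ÷ 127 mL = 0.1574803 mg/mL
Rate = 2.9 mg/hr ÷ 0.1574803 mg/mL = 18.415 mL/hr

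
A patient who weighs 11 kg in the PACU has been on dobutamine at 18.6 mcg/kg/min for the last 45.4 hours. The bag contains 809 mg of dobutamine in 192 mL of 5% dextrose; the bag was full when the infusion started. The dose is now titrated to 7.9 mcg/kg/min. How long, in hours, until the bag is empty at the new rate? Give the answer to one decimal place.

48.3 hours

Initial rate:
Dose = 18.6 mcg/kg/min × 11 kg = 204.6 mcg/min
204.6 mcg/min × 60 min/hr = 12276 mcg/hr
Concentration = 809 mg ÷ 192 mL = 4.213542 mg/mL = 4213.542 mcg/mL
Rate = 12276 mcg/hr ÷ 4213.542 mcg/mL = 2.913464 mL/hr
Volume infused so far = 2.913464 mL/hr × 45.4 hr = 132.2712 mL
Volume remaining = 192 − 132.2712 = 59.72876 mL
New rate:
Dose = 7.9 mcg/kg/min × 11 kg = 86.9 mcg/min
86.9 mcg/min × 60 min/hr = 5214 mcg/hr
Rate = 5214 mcg/hr ÷ 4213.542 mcg/mL = 1.237439 mL/hr
Time remaining = 59.72876 mL ÷ 1.237439 mL/hr = 48.26805 hr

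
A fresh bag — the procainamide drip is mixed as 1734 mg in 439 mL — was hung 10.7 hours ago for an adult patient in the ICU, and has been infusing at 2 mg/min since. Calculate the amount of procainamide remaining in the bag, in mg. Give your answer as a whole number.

2 mg/min × 60 min/hr = 120 mg/hr
Concentration = 1734 mg ÷ 439 mL = 3.949886 mg/mL
Rate = 120 mg/hr ÷ 3.949886 mg/mL = 30.38062 mL/hr
Volume infused = 30.38062 mL/hr × 10.7 hr = 325.0727 mL
Volume remaining = 439 − 325.0727 = 113.9273 mL
Drug remaining = 113.9273 mL × 3.949886 mg/mL = 450 mg

450 mg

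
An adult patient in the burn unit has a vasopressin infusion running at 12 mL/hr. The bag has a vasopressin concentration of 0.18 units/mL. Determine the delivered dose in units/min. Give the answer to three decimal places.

Drug rate = 12 mL/hr × 0.18 units/mL = 2.16 units/hr
2.16 units/hr ÷ 60 min/hr = 0.036 units/min

0.036 units/min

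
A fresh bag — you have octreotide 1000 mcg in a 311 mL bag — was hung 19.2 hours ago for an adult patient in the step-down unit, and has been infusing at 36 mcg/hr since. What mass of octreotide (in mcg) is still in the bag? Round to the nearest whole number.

Concentration = 1000 mcg ÷ 311 mL = 3.215434 mcg/mL
Rate = 36 mcg/hr ÷ 3.215434 mcg/mL = 11.196 mL/hr
Volume infused = 11.196 mL/hr × 19.2 hr = 214.9632 mL
Volume remaining = 311 − 214.9632 = 96.0368 mL
Drug remaining = 96.0368 mL × 3.215434 mcg/mL = 308.8 mcg

309 mcg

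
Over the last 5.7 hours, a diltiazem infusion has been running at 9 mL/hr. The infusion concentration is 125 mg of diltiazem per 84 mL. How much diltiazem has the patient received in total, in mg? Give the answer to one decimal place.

Concentration = 125 mg ÷ 84 mL = 1.488095 mg/mL
Drug rate = 9 mL/hr × 1.488095 mg/mL = 13.39286 mg/hr
Total = 13.39286 mg/hr × 5.7 hr = 76.33929 mg

76.3 mg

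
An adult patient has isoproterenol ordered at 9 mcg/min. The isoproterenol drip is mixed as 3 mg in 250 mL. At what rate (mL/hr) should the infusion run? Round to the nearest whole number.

45 mL/hr

9 mcg/min × 60 min/hr = 540 mcg/hr
Concentration = 3 mg ÷ 250 mL = 0.012 mg/mL = 12 mcg/mL
Rate = 540 mcg/hr ÷ 12 mcg/mL = 45 mL/hr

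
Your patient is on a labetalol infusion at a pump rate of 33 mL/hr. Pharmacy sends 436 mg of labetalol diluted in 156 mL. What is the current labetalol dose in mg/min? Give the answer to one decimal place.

Concentration = 436 mg ÷ 156 mL = 2.794872 mg/mL
Drug rate = 33 mL/hr × 2.794872 mg/mL = 92.23077 mg/hr
92.23077 mg/hr ÷ 60 min/hr = 1.537179 mg/min

1.5 mg/min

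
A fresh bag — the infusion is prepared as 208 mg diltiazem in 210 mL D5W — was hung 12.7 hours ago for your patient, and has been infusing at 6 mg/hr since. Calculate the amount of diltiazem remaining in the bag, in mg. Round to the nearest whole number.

Concentration = 208 mg ÷ 210 mL = 0.9904762 mg/mL
Rate = 6 mg/hr ÷ 0.9904762 mg/mL = 6.057692 mL/hr
Volume infused = 6.057692 mL/hr × 12.7 hr = 76.93269 mL
Volume remaining = 210 − 76.93269 = 133.0673 mL
Drug remaining = 133.0673 mL × 0.9904762 mg/mL = 131.8 mg

132 mg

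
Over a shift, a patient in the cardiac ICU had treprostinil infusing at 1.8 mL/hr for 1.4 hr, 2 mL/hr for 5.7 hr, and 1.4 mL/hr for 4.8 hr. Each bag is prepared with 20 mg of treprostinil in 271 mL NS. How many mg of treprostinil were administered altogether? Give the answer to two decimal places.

1.52 mg

Concentration = 20 mg ÷ 271 mL = 0.07380074 mg/mL
Stage 1: 1.8 mL/hr × 1.4 hr = 2.52 mL → 2.52 mL × 0.07380074 mg/mL = 0.1859779 mg
Stage 2: 2 mL/hr × 5.7 hr = 11.4 mL → 11.4 mL × 0.07380074 mg/mL = 0.8413284 mg
Stage 3: 1.4 mL/hr × 4.8 hr = 6.72 mL → 6.72 mL × 0.07380074 mg/mL = 0.495941 mg
Total = 0.1859779 + 0.8413284 + 0.495941 = 1.523247 mg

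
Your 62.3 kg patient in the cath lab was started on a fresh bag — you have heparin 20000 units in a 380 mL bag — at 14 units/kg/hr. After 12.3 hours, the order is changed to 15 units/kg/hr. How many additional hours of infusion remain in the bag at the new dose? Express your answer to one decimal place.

Initial rate:
Dose = 14 units/kg/hr × 62.3 kg = 872.2 units/hr
Concentration = 20000 units ÷ 380 mL = 52.63158 units/mL
Rate = 872.2 units/hr ÷ 52.63158 units/mL = 16.5718 mL/hr
Volume infused so far = 16.5718 mL/hr × 12.3 hr = 203.8331 mL
Volume remaining = 380 − 203.8331 = 176.1669 mL
New rate:
Dose = 15 units/kg/hr × 62.3 kg = 934.5 units/hr
Rate = 934.5 units/hr ÷ 52.63158 units/mL = 17.7555 mL/hr
Time remaining = 176.1669 mL ÷ 17.7555 mL/hr = 9.921819 hr

9.9 hours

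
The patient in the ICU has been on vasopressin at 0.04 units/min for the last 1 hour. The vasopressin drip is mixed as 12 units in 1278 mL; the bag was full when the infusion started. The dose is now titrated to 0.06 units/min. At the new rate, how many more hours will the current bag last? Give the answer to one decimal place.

Initial rate:
0.04 units/min × 60 min/hr = 2.4 units/hr
Concentration = 12 units ÷ 1278 mL = 0.009389671 units/mL
Rate = 2.4 units/hr ÷ 0.009389671 units/mL = 255.6 mL/hr
Volume infused so far = 255.6 mL/hr × 1 hr = 255.6 mL
Volume remaining = 1278 − 255.6 = 1022.4 mL
New rate:
0.06 units/min × 60 min/hr = 3.6 units/hr
Rate = 3.6 units/hr ÷ 0.009389671 units/mL = 383.4 mL/hr
Time remaining = 1022.4 mL ÷ 383.4 mL/hr = 2.666667 hr

2.7 hours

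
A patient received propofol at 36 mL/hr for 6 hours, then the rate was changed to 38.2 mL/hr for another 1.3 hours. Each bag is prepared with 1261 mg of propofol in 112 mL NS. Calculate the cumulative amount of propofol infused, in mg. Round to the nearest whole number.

Concentration = 1261 mg ÷ 112 mL = 11.25893 mg/mL
Stage 1: 36 mL/hr × 6 hr = 216 mL → 216 mL × 11.25893 mg/mL = 2431.929 mg
Stage 2: 38.2 mL/hr × 1.3 hr = 49.66 mL → 49.66 mL × 11.25893 mg/mL = 559.1184 mg
Total = 2431.929 + 559.1184 = 2991.047 mg

2991 mg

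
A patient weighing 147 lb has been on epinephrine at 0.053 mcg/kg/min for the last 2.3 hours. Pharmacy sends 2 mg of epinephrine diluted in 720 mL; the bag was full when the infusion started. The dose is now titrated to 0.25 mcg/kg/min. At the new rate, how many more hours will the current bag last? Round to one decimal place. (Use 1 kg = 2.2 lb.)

1.5 hours

Initial rate:
Weight = 147 lb ÷ 2.2 lb/kg = 66.81818 kg
Dose = 0.053 mcg/kg/min × 66.81818 kg = 3.541364 mcg/min
3.541364 mcg/min × 60 min/hr = 212.4818 mcg/hr
Concentration = 2 mg ÷ 720 mL = 0.002777778 mg/mL = 2.777778 mcg/mL
Rate = 212.4818 mcg/hr ÷ 2.777778 mcg/mL = 76.49345 mL/hr
Volume infused so far = 76.49345 mL/hr × 2.3 hr = 175.9349 mL
Volume remaining = 720 − 175.9349 = 544.0651 mL
New rate:
Dose = 0.25 mcg/kg/min × 66.81818 kg = 16.70455 mcg/min
16.70455 mcg/min × 60 min/hr = 1002.273 mcg/hr
Rate = 1002.273 mcg/hr ÷ 2.777778 mcg/mL = 360.8182 mL/hr
Time remaining = 544.0651 mL ÷ 360.8182 mL/hr = 1.507865 hr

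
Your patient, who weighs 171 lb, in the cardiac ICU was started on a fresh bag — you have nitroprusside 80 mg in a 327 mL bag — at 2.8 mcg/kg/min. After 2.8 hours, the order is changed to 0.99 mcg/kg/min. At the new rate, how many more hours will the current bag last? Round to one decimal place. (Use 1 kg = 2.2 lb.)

Initial rate:
Weight = 171 lb ÷ 2.2 lb/kg = 77.72727 kg
Dose = 2.8 mcg/kg/min × 77.72727 kg = 217.6364 mcg/min
217.6364 mcg/min × 60 min/hr = 13058.18 mcg/hr
Concentration = 80 mg ÷ 327 mL = 0.2446483 mg/mL = 244.6483 mcg/mL
Rate = 13058.18 mcg/hr ÷ 244.6483 mcg/mL = 53.37532 mL/hr
Volume infused so far = 53.37532 mL/hr × 2.8 hr = 149.4509 mL
Volume remaining = 327 − 149.4509 = 177.5491 mL
New rate:
Dose = 0.99 mcg/kg/min × 77.72727 kg = 76.95 mcg/min
76.95 mcg/min × 60 min/hr = 4617 mcg/hr
Rate = 4617 mcg/hr ÷ 244.6483 mcg/mL = 18.87199 mL/hr
Time remaining = 177.5491 mL ÷ 18.87199 mL/hr = 9.408077 hr

9.4 hours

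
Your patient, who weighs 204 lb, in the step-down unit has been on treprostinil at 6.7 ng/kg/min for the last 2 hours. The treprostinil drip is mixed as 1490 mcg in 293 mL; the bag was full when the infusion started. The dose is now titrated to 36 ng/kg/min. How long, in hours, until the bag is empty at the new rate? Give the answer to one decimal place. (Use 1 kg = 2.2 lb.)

7.1 hours

Initial rate:
Weight = 204 lb ÷ 2.2 lb/kg = 92.72727 kg
Dose = 6.7 ng/kg/min × 92.72727 kg = 621.2727 ng/min
621.2727 ng/min × 60 min/hr = 37276.36 ng/hr
Concentration = 1490 mcg ÷ 293 mL = 5.085324 mcg/mL = 5085.324 ng/mL
Rate = 37276.36 ng/hr ÷ 5085.324 ng/mL = 7.330184 mL/hr
Volume infused so far = 7.330184 mL/hr × 2 hr = 14.66037 mL
Volume remaining = 293 − 14.66037 = 278.3396 mL
New rate:
Dose = 36 ng/kg/min × 92.72727 kg = 3338.182 ng/min
3338.182 ng/min × 60 min/hr = 200290.9 ng/hr
Rate = 200290.9 ng/hr ÷ 5085.324 ng/mL = 39.38606 mL/hr
Time remaining = 278.3396 mL ÷ 39.38606 mL/hr = 7.066957 hr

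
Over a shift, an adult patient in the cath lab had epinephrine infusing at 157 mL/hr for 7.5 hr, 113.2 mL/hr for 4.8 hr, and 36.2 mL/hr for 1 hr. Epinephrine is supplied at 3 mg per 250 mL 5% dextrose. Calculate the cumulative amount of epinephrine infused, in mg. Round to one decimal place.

21.1 mg

Concentration = 3 mg ÷ 250 mL = 0.012 mg/mL
Stage 1: 157 mL/hr × 7.5 hr = 1177.5 mL → 1177.5 mL × 0.012 mg/mL = 14.13 mg
Stage 2: 113.2 mL/hr × 4.8 hr = 543.36 mL → 543.36 mL × 0.012 mg/mL = 6.52032 mg
Stage 3: 36.2 mL/hr × 1 hr = 36.2 mL → 36.2 mL × 0.012 mg/mL = 0.4344 mg
Total = 14.13 + 6.52032 + 0.4344 = 21.08472 mg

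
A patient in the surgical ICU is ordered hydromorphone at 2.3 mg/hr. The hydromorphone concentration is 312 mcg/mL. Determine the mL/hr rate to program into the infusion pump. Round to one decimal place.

7.4 mL/hr

Concentration = 312 mcg/mL = 0.312 mg/mL
Rate = 2.3 mg/hr ÷ 0.312 mg/mL = 7.371795 mL/hr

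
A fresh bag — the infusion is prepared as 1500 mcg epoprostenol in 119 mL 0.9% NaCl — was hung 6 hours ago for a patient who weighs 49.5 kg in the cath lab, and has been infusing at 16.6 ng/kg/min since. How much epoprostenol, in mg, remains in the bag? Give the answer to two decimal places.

Dose = 16.6 ng/kg/min × 49.5 kg = 821.7 ng/min
821.7 ng/min × 60 min/hr = 49302 ng/hr
Concentration = 1500 mcg ÷ 119 mL = 12.60504 mcg/mL = 12605.04 ng/mL
Rate = 49302 ng/hr ÷ 12605.04 ng/mL = 3.911292 mL/hr
Volume infused = 3.911292 mL/hr × 6 hr = 23.46775 mL
Volume remaining = 119 − 23.46775 = 95.53225 mL
Drug remaining = 95.53225 mL × 12605.04 ng/mL = 1204188 ng = 1.204188 mg

1.20 mg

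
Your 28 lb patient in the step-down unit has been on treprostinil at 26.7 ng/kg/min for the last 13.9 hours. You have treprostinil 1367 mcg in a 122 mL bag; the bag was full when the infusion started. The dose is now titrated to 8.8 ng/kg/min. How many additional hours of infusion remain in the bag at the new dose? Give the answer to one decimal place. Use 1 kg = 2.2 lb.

Initial rate:
Weight = 28 lb ÷ 2.2 lb/kg = 12.72727 kg
Dose = 26.7 ng/kg/min × 12.72727 kg = 339.8182 ng/min
339.8182 ng/min × 60 min/hr = 20389.09 ng/hr
Concentration = 1367 mcg ÷ 122 mL = 11.20492 mcg/mL = 11204.92 ng/mL
Rate = 20389.09 ng/hr ÷ 11204.92 ng/mL = 1.819656 mL/hr
Volume infused so far = 1.819656 mL/hr × 13.9 hr = 25.29321 mL
Volume remaining = 122 − 25.29321 = 96.70679 mL
New rate:
Dose = 8.8 ng/kg/min × 12.72727 kg = 112 ng/min
112 ng/min × 60 min/hr = 6720 ng/hr
Rate = 6720 ng/hr ÷ 11204.92 ng/mL = 0.5997366 mL/hr
Time remaining = 96.70679 mL ÷ 0.5997366 mL/hr = 161.2488 hr

161.2 hours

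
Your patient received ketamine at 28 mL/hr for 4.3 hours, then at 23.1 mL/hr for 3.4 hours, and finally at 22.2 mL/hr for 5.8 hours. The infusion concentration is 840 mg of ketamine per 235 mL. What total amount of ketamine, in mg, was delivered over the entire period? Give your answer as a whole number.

1171 mg

Concentration = 840 mg ÷ 235 mL = 3.574468 mg/mL
Stage 1: 28 mL/hr × 4.3 hr = 120.4 mL → 120.4 mL × 3.574468 mg/mL = 430.366 mg
Stage 2: 23.1 mL/hr × 3.4 hr = 78.54 mL → 78.54 mL × 3.574468 mg/mL = 280.7387 mg
Stage 3: 22.2 mL/hr × 5.8 hr = 128.76 mL → 128.76 mL × 3.574468 mg/mL = 460.2485 mg
Total = 430.366 + 280.7387 + 460.2485 = 1171.353 mg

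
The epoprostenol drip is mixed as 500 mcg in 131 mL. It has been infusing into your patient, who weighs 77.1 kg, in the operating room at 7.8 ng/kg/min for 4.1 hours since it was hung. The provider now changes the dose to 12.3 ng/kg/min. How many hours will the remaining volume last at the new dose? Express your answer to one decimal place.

Initial rate:
Dose = 7.8 ng/kg/min × 77.1 kg = 601.38 ng/min
601.38 ng/min × 60 min/hr = 36082.8 ng/hr
Concentration = 500 mcg ÷ 131 mL = 3.816794 mcg/mL = 3816.794 ng/mL
Rate = 36082.8 ng/hr ÷ 3816.794 ng/mL = 9.453694 mL/hr
Volume infused so far = 9.453694 mL/hr × 4.1 hr = 38.76014 mL
Volume remaining = 131 − 38.76014 = 92.23986 mL
New rate:
Dose = 12.3 ng/kg/min × 77.1 kg = 948.33 ng/min
948.33 ng/min × 60 min/hr = 56899.8 ng/hr
Rate = 56899.8 ng/hr ÷ 3816.794 ng/mL = 14.90775 mL/hr
Time remaining = 92.23986 mL ÷ 14.90775 mL/hr = 6.187377 hr

6.2 hours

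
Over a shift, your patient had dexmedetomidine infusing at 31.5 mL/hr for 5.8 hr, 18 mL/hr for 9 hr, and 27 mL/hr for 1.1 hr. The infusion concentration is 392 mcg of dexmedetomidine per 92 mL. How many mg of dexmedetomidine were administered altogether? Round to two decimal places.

Concentration = 392 mcg ÷ 92 mL = 4.26087 mcg/mL
Stage 1: 31.5 mL/hr × 5.8 hr = 182.7 mL → 182.7 mL × 4.26087 mcg/mL = 778.4609 mcg
Stage 2: 18 mL/hr × 9 hr = 162 mL → 162 mL × 4.26087 mcg/mL = 690.2609 mcg
Stage 3: 27 mL/hr × 1.1 hr = 29.7 mL → 29.7 mL × 4.26087 mcg/mL = 126.5478 mcg
Total = 778.4609 + 690.2609 + 126.5478 = 1595.27 mcg = 1.59527 mg

1.60 mg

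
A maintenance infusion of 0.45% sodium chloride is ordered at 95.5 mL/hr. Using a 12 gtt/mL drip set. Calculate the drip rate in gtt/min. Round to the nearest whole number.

19 gtt/min

95.5 mL/hr ÷ 60 min/hr = 1.591667 mL/min
1.591667 mL/min × 12 gtt/mL = 19.1 gtt/min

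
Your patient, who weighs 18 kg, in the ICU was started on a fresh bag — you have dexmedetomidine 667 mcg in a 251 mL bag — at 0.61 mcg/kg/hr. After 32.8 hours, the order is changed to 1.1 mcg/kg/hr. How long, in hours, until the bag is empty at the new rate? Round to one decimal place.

Initial rate:
Dose = 0.61 mcg/kg/hr × 18 kg = 10.98 mcg/hr
Concentration = 667 mcg ÷ 251 mL = 2.657371 mcg/mL
Rate = 10.98 mcg/hr ÷ 2.657371 mcg/mL = 4.131904 mL/hr
Volume infused so far = 4.131904 mL/hr × 32.8 hr = 135.5265 mL
Volume remaining = 251 − 135.5265 = 115.4735 mL
New rate:
Dose = 1.1 mcg/kg/hr × 18 kg = 19.8 mcg/hr
Rate = 19.8 mcg/hr ÷ 2.657371 mcg/mL = 7.450975 mL/hr
Time remaining = 115.4735 mL ÷ 7.450975 mL/hr = 15.49778 hr

15.5 hours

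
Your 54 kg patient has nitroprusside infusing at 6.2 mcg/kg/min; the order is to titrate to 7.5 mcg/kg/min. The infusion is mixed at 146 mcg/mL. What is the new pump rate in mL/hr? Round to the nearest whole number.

Dose = 7.5 mcg/kg/min × 54 kg = 405 mcg/min
405 mcg/min × 60 min/hr = 24300 mcg/hr
Rate = 24300 mcg/hr ÷ 146 mcg/mL = 166.4384 mL/hr

166 mL/hr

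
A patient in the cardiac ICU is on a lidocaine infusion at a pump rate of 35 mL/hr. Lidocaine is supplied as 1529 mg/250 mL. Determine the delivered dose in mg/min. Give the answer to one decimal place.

Concentration = 1529 mg ÷ 250 mL = 6.116 mg/mL
Drug rate = 35 mL/hr × 6.116 mg/mL = 214.06 mg/hr
214.06 mg/hr ÷ 60 min/hr = 3.567667 mg/min

3.6 mg/min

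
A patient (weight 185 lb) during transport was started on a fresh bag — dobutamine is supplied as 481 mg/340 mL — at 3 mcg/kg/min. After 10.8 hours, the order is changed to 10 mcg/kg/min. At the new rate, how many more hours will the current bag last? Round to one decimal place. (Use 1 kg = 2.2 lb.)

6.3 hours

Initial rate:
Weight = 185 lb ÷ 2.2 lb/kg = 84.09091 kg
Dose = 3 mcg/kg/min × 84.09091 kg = 252.2727 mcg/min
252.2727 mcg/min × 60 min/hr = 15136.36 mcg/hr
Concentration = 481 mg ÷ 340 mL = 1.414706 mg/mL = 1414.706 mcg/mL
Rate = 15136.36 mcg/hr ÷ 1414.706 mcg/mL = 10.6993 mL/hr
Volume infused so far = 10.6993 mL/hr × 10.8 hr = 115.5524 mL
Volume remaining = 340 − 115.5524 = 224.4476 mL
New rate:
Dose = 10 mcg/kg/min × 84.09091 kg = 840.9091 mcg/min
840.9091 mcg/min × 60 min/hr = 50454.55 mcg/hr
Rate = 50454.55 mcg/hr ÷ 1414.706 mcg/mL = 35.66434 mL/hr
Time remaining = 224.4476 mL ÷ 35.66434 mL/hr = 6.293333 hr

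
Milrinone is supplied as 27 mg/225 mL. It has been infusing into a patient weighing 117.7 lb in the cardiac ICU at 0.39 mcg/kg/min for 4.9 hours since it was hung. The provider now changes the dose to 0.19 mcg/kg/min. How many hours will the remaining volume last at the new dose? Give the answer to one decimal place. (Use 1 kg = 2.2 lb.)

34.2 hours

Initial rate:
Weight = 117.7 lb ÷ 2.2 lb/kg = 53.5 kg
Dose = 0.39 mcg/kg/min × 53.5 kg = 20.865 mcg/min
20.865 mcg/min × 60 min/hr = 1251.9 mcg/hr
Concentration = 27 mg ÷ 225 mL = 0.12 mg/mL = 120 mcg/mL
Rate = 1251.9 mcg/hr ÷ 120 mcg/mL = 10.4325 mL/hr
Volume infused so far = 10.4325 mL/hr × 4.9 hr = 51.11925 mL
Volume remaining = 225 − 51.11925 = 173.8807 mL
New rate:
Dose = 0.19 mcg/kg/min × 53.5 kg = 10.165 mcg/min
10.165 mcg/min × 60 min/hr = 609.9 mcg/hr
Rate = 609.9 mcg/hr ÷ 120 mcg/mL = 5.0825 mL/hr
Time remaining = 173.8807 mL ÷ 5.0825 mL/hr = 34.21166 hr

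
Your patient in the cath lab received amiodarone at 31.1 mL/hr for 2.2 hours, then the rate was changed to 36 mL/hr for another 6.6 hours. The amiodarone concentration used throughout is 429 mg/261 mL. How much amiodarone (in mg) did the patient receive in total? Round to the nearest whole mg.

Concentration = 429 mg ÷ 261 mL = 1.643678 mg/mL
Stage 1: 31.1 mL/hr × 2.2 hr = 68.42 mL → 68.42 mL × 1.643678 mg/mL = 112.4605 mg
Stage 2: 36 mL/hr × 6.6 hr = 237.6 mL → 237.6 mL × 1.643678 mg/mL = 390.5379 mg
Total = 112.4605 + 390.5379 = 502.9984 mg

503 mg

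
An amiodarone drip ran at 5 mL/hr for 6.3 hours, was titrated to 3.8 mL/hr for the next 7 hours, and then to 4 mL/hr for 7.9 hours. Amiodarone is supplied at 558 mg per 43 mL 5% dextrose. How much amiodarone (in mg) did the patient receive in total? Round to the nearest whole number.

Concentration = 558 mg ÷ 43 mL = 12.97674 mg/mL
Stage 1: 5 mL/hr × 6.3 hr = 31.5 mL → 31.5 mL × 12.97674 mg/mL = 408.7674 mg
Stage 2: 3.8 mL/hr × 7 hr = 26.6 mL → 26.6 mL × 12.97674 mg/mL = 345.1814 mg
Stage 3: 4 mL/hr × 7.9 hr = 31.6 mL → 31.6 mL × 12.97674 mg/mL = 410.0651 mg
Total = 408.7674 + 345.1814 + 410.0651 = 1164.014 mg

1164 mg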